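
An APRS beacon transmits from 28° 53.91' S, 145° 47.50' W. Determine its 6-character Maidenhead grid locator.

BG71cc

Add 180° to longitude and 90° to latitude: 34.2083, 61.1015.
Field (20°×10°, letters A–R): 34.2083/20 → 1 → B, 61.1015/10 → 6 → G; chars BG.
Square (2°×1°, digits 0–9): 14.2083/2 → 7, 1.1015/1 → 1; chars 71.
Subsquare (5′×2.5′, letters a–x): 0.2083/0.0833333 → 2 → c, 0.1015/0.0416667 → 2 → c; chars cc.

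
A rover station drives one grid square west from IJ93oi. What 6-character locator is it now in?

Longitude subsquare o = 14; −1 → 13 = n.
The latitude characters are unchanged.

IJ93ni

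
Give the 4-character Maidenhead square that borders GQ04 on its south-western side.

FQ93

Longitude square 0; −1 → -1, wraps to 9, carry into field.
Longitude field G = 6; −1 → 5 = F.
Latitude square 4; −1 → 3.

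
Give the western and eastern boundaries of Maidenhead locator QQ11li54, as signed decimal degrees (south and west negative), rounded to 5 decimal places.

Field Q=16, Q=16: +16·20° lon, +16·10° lat → SW at lon 140°, lat 70°.
Square 1, 1: +1·2° lon, +1·1° lat → SW at lon 142°, lat 71°.
Subsquare l=11, i=8: +11·0.0833333° lon, +8·0.0416667° lat → SW at lon 142.917°, lat 71.3333°.
Extended square 5, 4: +5·0.00833333° lon, +4·0.00416667° lat → SW at lon 142.958°, lat 71.35°.
Cell spans 0.00833333° lon × 0.00416667° lat.
west 142.95833, east 142.96667.

142.95833, 142.96667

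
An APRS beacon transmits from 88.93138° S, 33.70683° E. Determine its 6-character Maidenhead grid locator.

KA61ub

Add 180° to longitude and 90° to latitude: 213.7068, 1.0686.
Field: lon ⌊213.7068/20⌋ = 10 → K; lat ⌊1.0686/10⌋ = 0 → A.
Square: lon ⌊13.7068/2⌋ = 6; lat ⌊1.0686/1⌋ = 1.
Subsquare: lon ⌊1.7068/0.0833333⌋ = 20 → u; lat ⌊0.0686/0.0416667⌋ = 1 → b.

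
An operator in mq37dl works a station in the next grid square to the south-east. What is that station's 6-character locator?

Longitude subsquare d = 3; +1 → 4 = e.
Latitude subsquare l = 11; −1 → 10 = k.

MQ37ek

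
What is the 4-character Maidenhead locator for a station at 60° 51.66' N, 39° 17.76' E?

KP90

Add 180° to longitude and 90° to latitude: 219.30, 150.86.
Field: lon ⌊219.30/20⌋ = 10 → K; lat ⌊150.86/10⌋ = 15 → P.
Square: lon ⌊19.30/2⌋ = 9; lat ⌊0.86/1⌋ = 0.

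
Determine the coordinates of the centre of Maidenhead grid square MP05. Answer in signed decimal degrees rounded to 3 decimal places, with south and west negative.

65.500, 61.000

Field M=12, P=15: +12·20° lon, +15·10° lat → SW at lon 60°, lat 60°.
Square 0, 5: +0·2° lon, +5·1° lat → SW at lon 60°, lat 65°.
Cell spans 2° lon × 1° lat. Centre is SW corner plus half of each.
latitude 65.500, longitude 61.000.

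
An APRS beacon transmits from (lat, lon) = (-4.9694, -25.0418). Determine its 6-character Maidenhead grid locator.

Add 180° to longitude and 90° to latitude: 154.9582, 85.0306.
Field: 154.9582/20 → 7 → H, 85.0306/10 → 8 → I; chars HI.
Square: 14.9582/2 → 7, 5.0306/1 → 5; chars 75.
Subsquare: 0.9582/0.0833333 → 11 → l, 0.0306/0.0416667 → 0 → a; chars la.

HI75la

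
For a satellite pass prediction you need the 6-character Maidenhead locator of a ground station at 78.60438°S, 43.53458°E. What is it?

LB11sj

Shift to the Maidenhead origin (180°W, 90°S): lon 223.5346, lat 11.3956.
Field: 223.5346/20 → 11 → L, 11.3956/10 → 1 → B; chars LB.
Square: 3.5346/2 → 1, 1.3956/1 → 1; chars 11.
Subsquare: 1.5346/0.0833333 → 18 → s, 0.3956/0.0416667 → 9 → j; chars sj.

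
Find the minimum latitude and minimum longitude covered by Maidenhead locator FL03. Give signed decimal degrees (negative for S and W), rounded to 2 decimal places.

23.00, -80.00

Field F=5, L=11: +5·20° lon, +11·10° lat → SW at lon -80°, lat 20°.
Square 0, 3: +0·2° lon, +3·1° lat → SW at lon -80°, lat 23°.
latitude 23.00, longitude -80.00.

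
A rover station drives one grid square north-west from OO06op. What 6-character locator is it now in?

Longitude subsquare o = 14; −1 → 13 = n.
Latitude subsquare p = 15; +1 → 16 = q.

OO06nq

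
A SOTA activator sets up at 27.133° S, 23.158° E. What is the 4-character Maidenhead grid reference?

KG12

Offset from 180°W / 90°S: lon 203.16°, lat 62.87°.
Field: 203.16/20 → 10 → K, 62.87/10 → 6 → G; chars KG.
Square: 3.16/2 → 1, 2.87/1 → 2; chars 12.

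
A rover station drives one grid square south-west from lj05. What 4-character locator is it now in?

KJ94

Longitude square 0; −1 → -1, wraps to 9, carry into field.
Longitude field L = 11; −1 → 10 = K.
Latitude square 5; −1 → 4.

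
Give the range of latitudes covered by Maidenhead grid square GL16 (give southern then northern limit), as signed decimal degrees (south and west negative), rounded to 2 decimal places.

26.00, 27.00

Field G=6, L=11: +6·20° lon, +11·10° lat → SW at lon -60°, lat 20°.
Square 1, 6: +1·2° lon, +6·1° lat → SW at lon -58°, lat 26°.
Cell spans 2° lon × 1° lat.
south 26.00, north 27.00.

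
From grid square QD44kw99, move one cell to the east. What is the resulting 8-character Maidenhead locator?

QD44lw09

Longitude extended square 9; +1 → 10, wraps to 0, carry into subsquare.
Longitude subsquare k = 10; +1 → 11 = l.
The latitude characters are unchanged.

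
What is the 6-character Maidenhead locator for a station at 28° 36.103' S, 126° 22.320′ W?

CG61tj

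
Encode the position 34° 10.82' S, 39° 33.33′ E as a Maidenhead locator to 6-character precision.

KF95st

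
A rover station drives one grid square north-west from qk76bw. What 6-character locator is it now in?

QK76ax

Longitude subsquare b = 1; −1 → 0 = a.
Latitude subsquare w = 22; +1 → 23 = x.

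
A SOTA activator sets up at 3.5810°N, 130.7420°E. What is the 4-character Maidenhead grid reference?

Offset from 180°W / 90°S: lon 310.74°, lat 93.58°.
Field: lon ⌊310.74/20⌋ = 15 → P; lat ⌊93.58/10⌋ = 9 → J.
Square: lon ⌊10.74/2⌋ = 5; lat ⌊3.58/1⌋ = 3.

PJ53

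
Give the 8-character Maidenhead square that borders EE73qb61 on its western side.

EE73qb51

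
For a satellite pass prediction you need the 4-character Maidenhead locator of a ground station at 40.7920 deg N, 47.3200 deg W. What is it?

GN60

Offset from 180°W / 90°S: lon 132.68°, lat 130.79°.
Field: 132.68/20 → 6 → G, 130.79/10 → 13 → N; chars GN.
Square: 12.68/2 → 6, 0.79/1 → 0; chars 60.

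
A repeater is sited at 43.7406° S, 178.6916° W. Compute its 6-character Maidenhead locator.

Shift to the Maidenhead origin (180°W, 90°S): lon 1.3084, lat 46.2594.
Field: 1.3084/20 → 0 → A, 46.2594/10 → 4 → E; chars AE.
Square: 1.3084/2 → 0, 6.2594/1 → 6; chars 06.
Subsquare: 1.3084/0.0833333 → 15 → p, 0.2594/0.0416667 → 6 → g; chars pg.

AE06pg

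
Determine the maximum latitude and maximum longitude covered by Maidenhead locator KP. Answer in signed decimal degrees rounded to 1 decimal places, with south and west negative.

70.0, 40.0

Field K=10, P=15: +10·20° lon, +15·10° lat → SW at lon 20°, lat 60°.
Cell spans 20° lon × 10° lat. NE corner is SW corner plus one full cell.
latitude 70.0, longitude 40.0.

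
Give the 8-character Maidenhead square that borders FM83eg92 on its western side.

FM83eg82

Longitude extended square 9; −1 → 8.
The latitude characters are unchanged.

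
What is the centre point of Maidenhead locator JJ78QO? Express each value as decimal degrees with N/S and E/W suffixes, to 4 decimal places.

8.6042° N, 15.3750° E

Field J=9, J=9: +9·20° lon, +9·10° lat → SW at lon 0°, lat 0°.
Square 7, 8: +7·2° lon, +8·1° lat → SW at lon 14°, lat 8°.
Subsquare q=16, o=14: +16·0.0833333° lon, +14·0.0416667° lat → SW at lon 15.3333°, lat 8.58333°.
Cell spans 0.0833333° lon × 0.0416667° lat. Centre is SW corner plus half of each.
latitude 8.6042° N, longitude 15.3750° E.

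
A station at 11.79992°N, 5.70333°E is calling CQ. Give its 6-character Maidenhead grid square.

JK21ut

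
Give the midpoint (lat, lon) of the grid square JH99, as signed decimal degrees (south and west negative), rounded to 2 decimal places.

Field J=9, H=7: +9·20° lon, +7·10° lat → SW at lon 0°, lat -20°.
Square 9, 9: +9·2° lon, +9·1° lat → SW at lon 18°, lat -11°.
Cell spans 2° lon × 1° lat. Centre is SW corner plus half of each.
latitude -10.50, longitude 19.00.

-10.50, 19.00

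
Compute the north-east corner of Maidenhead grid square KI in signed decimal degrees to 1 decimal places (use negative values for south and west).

0.0, 40.0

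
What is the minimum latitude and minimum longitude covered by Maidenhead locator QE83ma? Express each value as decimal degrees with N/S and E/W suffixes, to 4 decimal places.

47.0000° S, 157.0000° E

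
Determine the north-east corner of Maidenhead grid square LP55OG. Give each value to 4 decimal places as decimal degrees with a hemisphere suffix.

Field L=11, P=15: +11·20° lon, +15·10° lat → SW at lon 40°, lat 60°.
Square 5, 5: +5·2° lon, +5·1° lat → SW at lon 50°, lat 65°.
Subsquare o=14, g=6: +14·0.0833333° lon, +6·0.0416667° lat → SW at lon 51.1667°, lat 65.25°.
Cell spans 0.0833333° lon × 0.0416667° lat. NE corner is SW corner plus one full cell.
latitude 65.2917° N, longitude 51.2500° E.

65.2917° N, 51.2500° E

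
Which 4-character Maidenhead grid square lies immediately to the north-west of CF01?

BF92

Longitude square 0; −1 → -1, wraps to 9, carry into field.
Longitude field C = 2; −1 → 1 = B.
Latitude square 1; +1 → 2.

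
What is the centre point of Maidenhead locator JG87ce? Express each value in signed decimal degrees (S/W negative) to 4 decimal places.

Field J=9, G=6: +9·20° lon, +6·10° lat → SW at lon 0°, lat -30°.
Square 8, 7: +8·2° lon, +7·1° lat → SW at lon 16°, lat -23°.
Subsquare c=2, e=4: +2·0.0833333° lon, +4·0.0416667° lat → SW at lon 16.1667°, lat -22.8333°.
Cell spans 0.0833333° lon × 0.0416667° lat. Centre is SW corner plus half of each.
latitude -22.8125, longitude 16.2083.

-22.8125, 16.2083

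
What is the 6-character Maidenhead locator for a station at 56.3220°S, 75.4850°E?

MD73rq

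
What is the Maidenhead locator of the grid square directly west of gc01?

FC91

Longitude square 0; −1 → -1, wraps to 9, carry into field.
Longitude field G = 6; −1 → 5 = F.
The latitude characters are unchanged.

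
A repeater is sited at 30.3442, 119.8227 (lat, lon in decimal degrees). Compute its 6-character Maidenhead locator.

OM90vi

Add 180° to longitude and 90° to latitude: 299.8227, 120.3442.
Field: 299.8227/20 → 14 → O, 120.3442/10 → 12 → M; chars OM.
Square: 19.8227/2 → 9, 0.3442/1 → 0; chars 90.
Subsquare: 1.8227/0.0833333 → 21 → v, 0.3442/0.0416667 → 8 → i; chars vi.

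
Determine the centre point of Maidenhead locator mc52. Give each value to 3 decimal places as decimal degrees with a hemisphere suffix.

67.500° S, 71.000° E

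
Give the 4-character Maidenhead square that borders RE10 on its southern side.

RD19

Latitude square 0; −1 → -1, wraps to 9, carry into field.
Latitude field E = 4; −1 → 3 = D.
The longitude characters are unchanged.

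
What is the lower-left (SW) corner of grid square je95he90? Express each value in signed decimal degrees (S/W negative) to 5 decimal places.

-44.83333, 18.65833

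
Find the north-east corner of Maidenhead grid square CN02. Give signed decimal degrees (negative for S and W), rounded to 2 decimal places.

43.00, -138.00

Field C=2, N=13: +2·20° lon, +13·10° lat → SW at lon -140°, lat 40°.
Square 0, 2: +0·2° lon, +2·1° lat → SW at lon -140°, lat 42°.
Cell spans 2° lon × 1° lat. NE corner is SW corner plus one full cell.
latitude 43.00, longitude -138.00.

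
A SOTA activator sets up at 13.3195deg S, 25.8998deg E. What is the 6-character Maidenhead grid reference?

KH26wq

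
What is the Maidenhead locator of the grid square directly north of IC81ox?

IC82oa

Latitude subsquare x = 23; +1 → 24, wraps to 0 = a, carry into square.
Latitude square 1; +1 → 2.
The longitude characters are unchanged.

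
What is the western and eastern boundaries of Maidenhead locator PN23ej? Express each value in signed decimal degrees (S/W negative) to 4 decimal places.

124.3333, 124.4167

Field P=15, N=13: +15·20° lon, +13·10° lat → SW at lon 120°, lat 40°.
Square 2, 3: +2·2° lon, +3·1° lat → SW at lon 124°, lat 43°.
Subsquare e=4, j=9: +4·0.0833333° lon, +9·0.0416667° lat → SW at lon 124.333°, lat 43.375°.
Cell spans 0.0833333° lon × 0.0416667° lat.
west 124.3333, east 124.4167.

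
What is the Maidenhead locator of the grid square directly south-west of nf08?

MF97

Longitude square 0; −1 → -1, wraps to 9, carry into field.
Longitude field N = 13; −1 → 12 = M.
Latitude square 8; −1 → 7.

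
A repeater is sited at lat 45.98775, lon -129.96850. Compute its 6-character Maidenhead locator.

Shift to the Maidenhead origin (180°W, 90°S): lon 50.0315, lat 135.9878.
Field: 50.0315/20 → 2 → C, 135.9878/10 → 13 → N; chars CN.
Square: 10.0315/2 → 5, 5.9878/1 → 5; chars 55.
Subsquare: 0.0315/0.0833333 → 0 → a, 0.9878/0.0416667 → 23 → x; chars ax.

CN55ax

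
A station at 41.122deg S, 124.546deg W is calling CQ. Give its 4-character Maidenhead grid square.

CE78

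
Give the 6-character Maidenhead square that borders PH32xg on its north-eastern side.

PH42ah

Longitude subsquare x = 23; +1 → 24, wraps to 0 = a, carry into square.
Longitude square 3; +1 → 4.
Latitude subsquare g = 6; +1 → 7 = h.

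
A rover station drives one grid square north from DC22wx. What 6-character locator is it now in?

DC23wa

Latitude subsquare x = 23; +1 → 24, wraps to 0 = a, carry into square.
Latitude square 2; +1 → 3.
The longitude characters are unchanged.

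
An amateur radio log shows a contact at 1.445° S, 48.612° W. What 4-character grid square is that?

Add 180° to longitude and 90° to latitude: 131.39, 88.56.
Field: 131.39/20 → 6 → G, 88.56/10 → 8 → I; chars GI.
Square: 11.39/2 → 5, 8.56/1 → 8; chars 58.

GI58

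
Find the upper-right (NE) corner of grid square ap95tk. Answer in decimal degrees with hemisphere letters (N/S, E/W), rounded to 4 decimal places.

65.4583° N, 160.3333° W

Field A=0, P=15: +0·20° lon, +15·10° lat → SW at lon -180°, lat 60°.
Square 9, 5: +9·2° lon, +5·1° lat → SW at lon -162°, lat 65°.
Subsquare t=19, k=10: +19·0.0833333° lon, +10·0.0416667° lat → SW at lon -160.417°, lat 65.4167°.
Cell spans 0.0833333° lon × 0.0416667° lat. NE corner is SW corner plus one full cell.
latitude 65.4583° N, longitude 160.3333° W.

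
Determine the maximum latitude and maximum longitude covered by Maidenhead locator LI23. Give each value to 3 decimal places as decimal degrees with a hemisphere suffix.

6.000° S, 46.000° E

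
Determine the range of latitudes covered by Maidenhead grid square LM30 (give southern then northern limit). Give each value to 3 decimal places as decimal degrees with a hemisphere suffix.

Field L=11, M=12: +11·20° lon, +12·10° lat → SW at lon 40°, lat 30°.
Square 3, 0: +3·2° lon, +0·1° lat → SW at lon 46°, lat 30°.
Cell spans 2° lon × 1° lat.
south 30.000° N, north 31.000° N.

30.000° N, 31.000° N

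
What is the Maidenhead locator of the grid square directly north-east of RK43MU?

RK43nv

Longitude subsquare m = 12; +1 → 13 = n.
Latitude subsquare u = 20; +1 → 21 = v.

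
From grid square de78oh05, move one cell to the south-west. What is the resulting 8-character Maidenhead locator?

Longitude extended square 0; −1 → -1, wraps to 9, carry into subsquare.
Longitude subsquare o = 14; −1 → 13 = n.
Latitude extended square 5; −1 → 4.

DE78nh94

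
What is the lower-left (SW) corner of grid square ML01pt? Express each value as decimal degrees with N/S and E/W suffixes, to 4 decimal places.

21.7917° N, 61.2500° E

Field M=12, L=11: +12·20° lon, +11·10° lat → SW at lon 60°, lat 20°.
Square 0, 1: +0·2° lon, +1·1° lat → SW at lon 60°, lat 21°.
Subsquare p=15, t=19: +15·0.0833333° lon, +19·0.0416667° lat → SW at lon 61.25°, lat 21.7917°.
latitude 21.7917° N, longitude 61.2500° E.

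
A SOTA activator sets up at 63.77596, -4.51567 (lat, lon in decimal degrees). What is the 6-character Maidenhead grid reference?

IP73rs

Add 180° to longitude and 90° to latitude: 175.4843, 153.7760.
Field (20°×10°, letters A–R): lon ⌊175.4843/20⌋ = 8 → I; lat ⌊153.7760/10⌋ = 15 → P.
Square (2°×1°, digits 0–9): lon ⌊15.4843/2⌋ = 7; lat ⌊3.7760/1⌋ = 3.
Subsquare (5′×2.5′, letters a–x): lon ⌊1.4843/0.0833333⌋ = 17 → r; lat ⌊0.7760/0.0416667⌋ = 18 → s.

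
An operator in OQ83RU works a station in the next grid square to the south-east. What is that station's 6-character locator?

OQ83st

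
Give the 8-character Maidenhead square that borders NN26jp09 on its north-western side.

Longitude extended square 0; −1 → -1, wraps to 9, carry into subsquare.
Longitude subsquare j = 9; −1 → 8 = i.
Latitude extended square 9; +1 → 10, wraps to 0, carry into subsquare.
Latitude subsquare p = 15; +1 → 16 = q.

NN26iq90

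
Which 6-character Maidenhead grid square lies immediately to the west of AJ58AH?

AJ48xh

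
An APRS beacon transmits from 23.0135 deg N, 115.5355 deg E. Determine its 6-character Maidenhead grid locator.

Offset from 180°W / 90°S: lon 295.5355°, lat 113.0135°.
Field: 295.5355/20 → 14 → O, 113.0135/10 → 11 → L; chars OL.
Square: 15.5355/2 → 7, 3.0135/1 → 3; chars 73.
Subsquare: 1.5355/0.0833333 → 18 → s, 0.0135/0.0416667 → 0 → a; chars sa.

OL73sa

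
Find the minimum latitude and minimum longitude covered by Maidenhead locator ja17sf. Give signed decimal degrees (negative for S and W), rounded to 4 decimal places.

-82.7917, 3.5000

Field J=9, A=0: +9·20° lon, +0·10° lat → SW at lon 0°, lat -90°.
Square 1, 7: +1·2° lon, +7·1° lat → SW at lon 2°, lat -83°.
Subsquare s=18, f=5: +18·0.0833333° lon, +5·0.0416667° lat → SW at lon 3.5°, lat -82.7917°.
latitude -82.7917, longitude 3.5000.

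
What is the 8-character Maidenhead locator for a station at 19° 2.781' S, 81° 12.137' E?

Shift to the Maidenhead origin (180°W, 90°S): lon 261.20228, lat 70.95365.
Field: lon ⌊261.20228/20⌋ = 13 → N; lat ⌊70.95365/10⌋ = 7 → H.
Square: lon ⌊1.20228/2⌋ = 0; lat ⌊0.95365/1⌋ = 0.
Subsquare: lon ⌊1.20228/0.0833333⌋ = 14 → o; lat ⌊0.95365/0.0416667⌋ = 22 → w.
Extended square: lon ⌊0.03562/0.00833333⌋ = 4; lat ⌊0.03698/0.00416667⌋ = 8.

NH00ow48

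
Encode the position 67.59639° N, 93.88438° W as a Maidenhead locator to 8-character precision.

Offset from 180°W / 90°S: lon 86.11562°, lat 157.59639°.
Field (20°×10°, letters A–R): 86.11562/20 → 4 → E, 157.59639/10 → 15 → P; chars EP.
Square (2°×1°, digits 0–9): 6.11562/2 → 3, 7.59639/1 → 7; chars 37.
Subsquare (5′×2.5′, letters a–x): 0.11562/0.0833333 → 1 → b, 0.59639/0.0416667 → 14 → o; chars bo.
Extended square (30″×15″, digits 0–9): 0.03229/0.00833333 → 3, 0.01306/0.00416667 → 3; chars 33.

EP37bo33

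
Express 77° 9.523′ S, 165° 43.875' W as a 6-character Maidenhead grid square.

AB72du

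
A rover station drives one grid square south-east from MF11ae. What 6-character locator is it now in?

Longitude subsquare a = 0; +1 → 1 = b.
Latitude subsquare e = 4; −1 → 3 = d.

MF11bd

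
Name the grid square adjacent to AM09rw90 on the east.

AM09sw00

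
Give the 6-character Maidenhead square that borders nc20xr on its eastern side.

Longitude subsquare x = 23; +1 → 24, wraps to 0 = a, carry into square.
Longitude square 2; +1 → 3.
The latitude characters are unchanged.

NC30ar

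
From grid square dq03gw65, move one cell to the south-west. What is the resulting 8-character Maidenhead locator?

DQ03gw54

Longitude extended square 6; −1 → 5.
Latitude extended square 5; −1 → 4.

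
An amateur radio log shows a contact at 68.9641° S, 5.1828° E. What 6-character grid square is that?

JC21oa

Offset from 180°W / 90°S: lon 185.1828°, lat 21.0359°.
Field: lon ⌊185.1828/20⌋ = 9 → J; lat ⌊21.0359/10⌋ = 2 → C.
Square: lon ⌊5.1828/2⌋ = 2; lat ⌊1.0359/1⌋ = 1.
Subsquare: lon ⌊1.1828/0.0833333⌋ = 14 → o; lat ⌊0.0359/0.0416667⌋ = 0 → a.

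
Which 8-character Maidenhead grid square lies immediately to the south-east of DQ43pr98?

DQ43qr07

Longitude extended square 9; +1 → 10, wraps to 0, carry into subsquare.
Longitude subsquare p = 15; +1 → 16 = q.
Latitude extended square 8; −1 → 7.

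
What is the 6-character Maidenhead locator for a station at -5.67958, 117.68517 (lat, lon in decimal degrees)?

Offset from 180°W / 90°S: lon 297.6852°, lat 84.3204°.
Field: 297.6852/20 → 14 → O, 84.3204/10 → 8 → I; chars OI.
Square: 17.6852/2 → 8, 4.3204/1 → 4; chars 84.
Subsquare: 1.6852/0.0833333 → 20 → u, 0.3204/0.0416667 → 7 → h; chars uh.

OI84uh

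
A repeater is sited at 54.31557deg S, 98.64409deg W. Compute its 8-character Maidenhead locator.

Shift to the Maidenhead origin (180°W, 90°S): lon 81.35591, lat 35.68443.
Field: lon ⌊81.35591/20⌋ = 4 → E; lat ⌊35.68443/10⌋ = 3 → D.
Square: lon ⌊1.35591/2⌋ = 0; lat ⌊5.68443/1⌋ = 5.
Subsquare: lon ⌊1.35591/0.0833333⌋ = 16 → q; lat ⌊0.68443/0.0416667⌋ = 16 → q.
Extended square: lon ⌊0.02258/0.00833333⌋ = 2; lat ⌊0.01776/0.00416667⌋ = 4.

ED05qq24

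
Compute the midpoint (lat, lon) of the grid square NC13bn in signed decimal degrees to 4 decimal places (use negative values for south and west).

-66.4375, 82.1250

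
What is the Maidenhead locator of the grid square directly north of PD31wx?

PD32wa

Latitude subsquare x = 23; +1 → 24, wraps to 0 = a, carry into square.
Latitude square 1; +1 → 2.
The longitude characters are unchanged.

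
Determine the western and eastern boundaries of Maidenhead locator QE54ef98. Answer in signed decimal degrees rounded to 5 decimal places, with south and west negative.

150.40833, 150.41667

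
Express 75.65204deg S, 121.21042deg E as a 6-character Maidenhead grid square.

PB04oi

Offset from 180°W / 90°S: lon 301.2104°, lat 14.3480°.
Field (20°×10°, letters A–R): lon ⌊301.2104/20⌋ = 15 → P; lat ⌊14.3480/10⌋ = 1 → B.
Square (2°×1°, digits 0–9): lon ⌊1.2104/2⌋ = 0; lat ⌊4.3480/1⌋ = 4.
Subsquare (5′×2.5′, letters a–x): lon ⌊1.2104/0.0833333⌋ = 14 → o; lat ⌊0.3480/0.0416667⌋ = 8 → i.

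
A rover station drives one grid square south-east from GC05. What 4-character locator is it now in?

GC14

Longitude square 0; +1 → 1.
Latitude square 5; −1 → 4.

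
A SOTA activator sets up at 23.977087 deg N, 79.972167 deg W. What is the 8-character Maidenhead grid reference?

Shift to the Maidenhead origin (180°W, 90°S): lon 100.02783, lat 113.97709.
Field: lon ⌊100.02783/20⌋ = 5 → F; lat ⌊113.97709/10⌋ = 11 → L.
Square: lon ⌊0.02783/2⌋ = 0; lat ⌊3.97709/1⌋ = 3.
Subsquare: lon ⌊0.02783/0.0833333⌋ = 0 → a; lat ⌊0.97709/0.0416667⌋ = 23 → x.
Extended square: lon ⌊0.02783/0.00833333⌋ = 3; lat ⌊0.01875/0.00416667⌋ = 4.

FL03ax34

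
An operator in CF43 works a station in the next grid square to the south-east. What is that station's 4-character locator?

Longitude square 4; +1 → 5.
Latitude square 3; −1 → 2.

CF52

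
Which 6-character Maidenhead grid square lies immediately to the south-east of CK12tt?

CK12us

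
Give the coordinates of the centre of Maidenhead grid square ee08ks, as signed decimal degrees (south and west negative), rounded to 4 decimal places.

-41.2292, -99.1250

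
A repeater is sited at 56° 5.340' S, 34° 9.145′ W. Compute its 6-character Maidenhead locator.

Shift to the Maidenhead origin (180°W, 90°S): lon 145.8476, lat 33.9110.
Field: 145.8476/20 → 7 → H, 33.9110/10 → 3 → D; chars HD.
Square: 5.8476/2 → 2, 3.9110/1 → 3; chars 23.
Subsquare: 1.8476/0.0833333 → 22 → w, 0.9110/0.0416667 → 21 → v; chars wv.

HD23wv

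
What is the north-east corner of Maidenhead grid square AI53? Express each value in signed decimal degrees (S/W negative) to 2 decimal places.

Field A=0, I=8: +0·20° lon, +8·10° lat → SW at lon -180°, lat -10°.
Square 5, 3: +5·2° lon, +3·1° lat → SW at lon -170°, lat -7°.
Cell spans 2° lon × 1° lat. NE corner is SW corner plus one full cell.
latitude -6.00, longitude -168.00.

-6.00, -168.00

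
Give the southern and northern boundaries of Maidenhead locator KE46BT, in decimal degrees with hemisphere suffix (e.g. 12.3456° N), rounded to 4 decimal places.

43.2083° S, 43.1667° S

Field K=10, E=4: +10·20° lon, +4·10° lat → SW at lon 20°, lat -50°.
Square 4, 6: +4·2° lon, +6·1° lat → SW at lon 28°, lat -44°.
Subsquare b=1, t=19: +1·0.0833333° lon, +19·0.0416667° lat → SW at lon 28.0833°, lat -43.2083°.
Cell spans 0.0833333° lon × 0.0416667° lat.
south 43.2083° S, north 43.1667° S.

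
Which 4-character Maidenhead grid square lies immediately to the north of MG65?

MG66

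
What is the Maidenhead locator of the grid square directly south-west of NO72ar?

Longitude subsquare a = 0; −1 → -1, wraps to 23 = x, carry into square.
Longitude square 7; −1 → 6.
Latitude subsquare r = 17; −1 → 16 = q.

NO62xq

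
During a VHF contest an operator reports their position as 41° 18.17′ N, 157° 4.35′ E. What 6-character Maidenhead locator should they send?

Shift to the Maidenhead origin (180°W, 90°S): lon 337.0725, lat 131.3028.
Field: lon ⌊337.0725/20⌋ = 16 → Q; lat ⌊131.3028/10⌋ = 13 → N.
Square: lon ⌊17.0725/2⌋ = 8; lat ⌊1.3028/1⌋ = 1.
Subsquare: lon ⌊1.0725/0.0833333⌋ = 12 → m; lat ⌊0.3028/0.0416667⌋ = 7 → h.

QN81mh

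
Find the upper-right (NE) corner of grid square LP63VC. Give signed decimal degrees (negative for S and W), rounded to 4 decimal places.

Field L=11, P=15: +11·20° lon, +15·10° lat → SW at lon 40°, lat 60°.
Square 6, 3: +6·2° lon, +3·1° lat → SW at lon 52°, lat 63°.
Subsquare v=21, c=2: +21·0.0833333° lon, +2·0.0416667° lat → SW at lon 53.75°, lat 63.0833°.
Cell spans 0.0833333° lon × 0.0416667° lat. NE corner is SW corner plus one full cell.
latitude 63.1250, longitude 53.8333.

63.1250, 53.8333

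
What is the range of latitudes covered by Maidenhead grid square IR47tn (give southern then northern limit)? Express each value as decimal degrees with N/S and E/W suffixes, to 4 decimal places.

87.5417° N, 87.5833° N

Field I=8, R=17: +8·20° lon, +17·10° lat → SW at lon -20°, lat 80°.
Square 4, 7: +4·2° lon, +7·1° lat → SW at lon -12°, lat 87°.
Subsquare t=19, n=13: +19·0.0833333° lon, +13·0.0416667° lat → SW at lon -10.4167°, lat 87.5417°.
Cell spans 0.0833333° lon × 0.0416667° lat.
south 87.5417° N, north 87.5833° N.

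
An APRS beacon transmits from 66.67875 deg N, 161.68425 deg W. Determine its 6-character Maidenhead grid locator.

AP96dq

Shift to the Maidenhead origin (180°W, 90°S): lon 18.3158, lat 156.6787.
Field: lon ⌊18.3158/20⌋ = 0 → A; lat ⌊156.6787/10⌋ = 15 → P.
Square: lon ⌊18.3158/2⌋ = 9; lat ⌊6.6787/1⌋ = 6.
Subsquare: lon ⌊0.3158/0.0833333⌋ = 3 → d; lat ⌊0.6787/0.0416667⌋ = 16 → q.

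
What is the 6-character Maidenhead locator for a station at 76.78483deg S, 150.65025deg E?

QB53hf

Offset from 180°W / 90°S: lon 330.6503°, lat 13.2152°.
Field: 330.6503/20 → 16 → Q, 13.2152/10 → 1 → B; chars QB.
Square: 10.6503/2 → 5, 3.2152/1 → 3; chars 53.
Subsquare: 0.6503/0.0833333 → 7 → h, 0.2152/0.0416667 → 5 → f; chars hf.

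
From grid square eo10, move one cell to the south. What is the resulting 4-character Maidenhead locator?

EN19

Latitude square 0; −1 → -1, wraps to 9, carry into field.
Latitude field O = 14; −1 → 13 = N.
The longitude characters are unchanged.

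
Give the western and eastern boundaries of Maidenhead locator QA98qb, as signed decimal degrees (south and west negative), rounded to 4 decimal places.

Field Q=16, A=0: +16·20° lon, +0·10° lat → SW at lon 140°, lat -90°.
Square 9, 8: +9·2° lon, +8·1° lat → SW at lon 158°, lat -82°.
Subsquare q=16, b=1: +16·0.0833333° lon, +1·0.0416667° lat → SW at lon 159.333°, lat -81.9583°.
Cell spans 0.0833333° lon × 0.0416667° lat.
west 159.3333, east 159.4167.

159.3333, 159.4167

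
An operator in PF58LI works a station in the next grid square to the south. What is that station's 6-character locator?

PF58lh

Latitude subsquare i = 8; −1 → 7 = h.
The longitude characters are unchanged.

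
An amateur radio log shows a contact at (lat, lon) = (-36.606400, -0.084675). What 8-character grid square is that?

Add 180° to longitude and 90° to latitude: 179.91532, 53.39360.
Field (20°×10°, letters A–R): lon ⌊179.91532/20⌋ = 8 → I; lat ⌊53.39360/10⌋ = 5 → F.
Square (2°×1°, digits 0–9): lon ⌊19.91532/2⌋ = 9; lat ⌊3.39360/1⌋ = 3.
Subsquare (5′×2.5′, letters a–x): lon ⌊1.91532/0.0833333⌋ = 22 → w; lat ⌊0.39360/0.0416667⌋ = 9 → j.
Extended square (30″×15″, digits 0–9): lon ⌊0.08199/0.00833333⌋ = 9; lat ⌊0.01860/0.00416667⌋ = 4.

IF93wj94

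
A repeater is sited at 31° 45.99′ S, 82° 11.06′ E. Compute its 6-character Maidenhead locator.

Shift to the Maidenhead origin (180°W, 90°S): lon 262.1843, lat 58.2335.
Field (20°×10°, letters A–R): lon ⌊262.1843/20⌋ = 13 → N; lat ⌊58.2335/10⌋ = 5 → F.
Square (2°×1°, digits 0–9): lon ⌊2.1843/2⌋ = 1; lat ⌊8.2335/1⌋ = 8.
Subsquare (5′×2.5′, letters a–x): lon ⌊0.1843/0.0833333⌋ = 2 → c; lat ⌊0.2335/0.0416667⌋ = 5 → f.

NF18cf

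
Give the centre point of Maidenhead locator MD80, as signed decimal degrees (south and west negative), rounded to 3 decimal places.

Field M=12, D=3: +12·20° lon, +3·10° lat → SW at lon 60°, lat -60°.
Square 8, 0: +8·2° lon, +0·1° lat → SW at lon 76°, lat -60°.
Cell spans 2° lon × 1° lat. Centre is SW corner plus half of each.
latitude -59.500, longitude 77.000.

-59.500, 77.000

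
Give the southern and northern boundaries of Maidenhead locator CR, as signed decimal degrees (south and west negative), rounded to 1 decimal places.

80.0, 90.0

Field C=2, R=17: +2·20° lon, +17·10° lat → SW at lon -140°, lat 80°.
Cell spans 20° lon × 10° lat.
south 80.0, north 90.0.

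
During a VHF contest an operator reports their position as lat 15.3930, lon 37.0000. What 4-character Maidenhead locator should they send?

KK85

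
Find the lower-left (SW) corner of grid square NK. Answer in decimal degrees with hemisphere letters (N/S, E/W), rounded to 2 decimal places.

Field N=13, K=10: +13·20° lon, +10·10° lat → SW at lon 80°, lat 10°.
latitude 10.00° N, longitude 80.00° E.

10.00° N, 80.00° E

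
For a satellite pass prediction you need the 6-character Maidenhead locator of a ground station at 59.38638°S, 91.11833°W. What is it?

ED40ko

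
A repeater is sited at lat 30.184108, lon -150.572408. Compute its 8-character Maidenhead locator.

Shift to the Maidenhead origin (180°W, 90°S): lon 29.42759, lat 120.18411.
Field: lon ⌊29.42759/20⌋ = 1 → B; lat ⌊120.18411/10⌋ = 12 → M.
Square: lon ⌊9.42759/2⌋ = 4; lat ⌊0.18411/1⌋ = 0.
Subsquare: lon ⌊1.42759/0.0833333⌋ = 17 → r; lat ⌊0.18411/0.0416667⌋ = 4 → e.
Extended square: lon ⌊0.01093/0.00833333⌋ = 1; lat ⌊0.01744/0.00416667⌋ = 4.

BM40re14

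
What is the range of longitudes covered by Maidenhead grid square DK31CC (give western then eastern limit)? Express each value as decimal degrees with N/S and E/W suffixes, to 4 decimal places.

113.8333° W, 113.7500° W

Field D=3, K=10: +3·20° lon, +10·10° lat → SW at lon -120°, lat 10°.
Square 3, 1: +3·2° lon, +1·1° lat → SW at lon -114°, lat 11°.
Subsquare c=2, c=2: +2·0.0833333° lon, +2·0.0416667° lat → SW at lon -113.833°, lat 11.0833°.
Cell spans 0.0833333° lon × 0.0416667° lat.
west 113.8333° W, east 113.7500° W.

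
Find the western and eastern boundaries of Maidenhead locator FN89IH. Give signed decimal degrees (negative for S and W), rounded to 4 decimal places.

-63.3333, -63.2500

Field F=5, N=13: +5·20° lon, +13·10° lat → SW at lon -80°, lat 40°.
Square 8, 9: +8·2° lon, +9·1° lat → SW at lon -64°, lat 49°.
Subsquare i=8, h=7: +8·0.0833333° lon, +7·0.0416667° lat → SW at lon -63.3333°, lat 49.2917°.
Cell spans 0.0833333° lon × 0.0416667° lat.
west -63.3333, east -63.2500.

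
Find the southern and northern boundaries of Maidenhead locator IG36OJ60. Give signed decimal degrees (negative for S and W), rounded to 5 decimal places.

-23.62500, -23.62083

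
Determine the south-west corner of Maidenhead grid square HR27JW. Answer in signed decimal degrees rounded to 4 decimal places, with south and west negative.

87.9167, -35.2500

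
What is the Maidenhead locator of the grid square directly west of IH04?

HH94

Longitude square 0; −1 → -1, wraps to 9, carry into field.
Longitude field I = 8; −1 → 7 = H.
The latitude characters are unchanged.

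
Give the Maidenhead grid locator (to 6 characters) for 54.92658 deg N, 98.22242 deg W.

Add 180° to longitude and 90° to latitude: 81.7776, 144.9266.
Field: 81.7776/20 → 4 → E, 144.9266/10 → 14 → O; chars EO.
Square: 1.7776/2 → 0, 4.9266/1 → 4; chars 04.
Subsquare: 1.7776/0.0833333 → 21 → v, 0.9266/0.0416667 → 22 → w; chars vw.

EO04vw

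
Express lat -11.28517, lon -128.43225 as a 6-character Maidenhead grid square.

CH58sr

Shift to the Maidenhead origin (180°W, 90°S): lon 51.5677, lat 78.7148.
Field: lon ⌊51.5677/20⌋ = 2 → C; lat ⌊78.7148/10⌋ = 7 → H.
Square: lon ⌊11.5677/2⌋ = 5; lat ⌊8.7148/1⌋ = 8.
Subsquare: lon ⌊1.5677/0.0833333⌋ = 18 → s; lat ⌊0.7148/0.0416667⌋ = 17 → r.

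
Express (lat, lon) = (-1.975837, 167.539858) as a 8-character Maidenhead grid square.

RI38sa45

Offset from 180°W / 90°S: lon 347.53986°, lat 88.02416°.
Field: 347.53986/20 → 17 → R, 88.02416/10 → 8 → I; chars RI.
Square: 7.53986/2 → 3, 8.02416/1 → 8; chars 38.
Subsquare: 1.53986/0.0833333 → 18 → s, 0.02416/0.0416667 → 0 → a; chars sa.
Extended square: 0.03986/0.00833333 → 4, 0.02416/0.00416667 → 5; chars 45.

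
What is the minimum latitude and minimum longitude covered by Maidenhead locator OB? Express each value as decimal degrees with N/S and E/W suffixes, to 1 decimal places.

80.0° S, 100.0° E

Field O=14, B=1: +14·20° lon, +1·10° lat → SW at lon 100°, lat -80°.
latitude 80.0° S, longitude 100.0° E.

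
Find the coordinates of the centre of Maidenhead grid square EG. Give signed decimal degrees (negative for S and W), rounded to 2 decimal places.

Field E=4, G=6: +4·20° lon, +6·10° lat → SW at lon -100°, lat -30°.
Cell spans 20° lon × 10° lat. Centre is SW corner plus half of each.
latitude -25.00, longitude -90.00.

-25.00, -90.00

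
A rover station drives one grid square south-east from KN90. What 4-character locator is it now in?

LM09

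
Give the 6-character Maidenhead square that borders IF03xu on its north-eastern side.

Longitude subsquare x = 23; +1 → 24, wraps to 0 = a, carry into square.
Longitude square 0; +1 → 1.
Latitude subsquare u = 20; +1 → 21 = v.

IF13av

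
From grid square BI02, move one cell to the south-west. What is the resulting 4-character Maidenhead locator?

AI91

Longitude square 0; −1 → -1, wraps to 9, carry into field.
Longitude field B = 1; −1 → 0 = A.
Latitude square 2; −1 → 1.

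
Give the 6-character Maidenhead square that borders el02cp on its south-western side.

EL02bo

Longitude subsquare c = 2; −1 → 1 = b.
Latitude subsquare p = 15; −1 → 14 = o.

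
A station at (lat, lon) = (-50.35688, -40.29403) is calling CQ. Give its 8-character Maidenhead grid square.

GD99up44

Offset from 180°W / 90°S: lon 139.70597°, lat 39.64312°.
Field: 139.70597/20 → 6 → G, 39.64312/10 → 3 → D; chars GD.
Square: 19.70597/2 → 9, 9.64312/1 → 9; chars 99.
Subsquare: 1.70597/0.0833333 → 20 → u, 0.64312/0.0416667 → 15 → p; chars up.
Extended square: 0.03930/0.00833333 → 4, 0.01812/0.00416667 → 4; chars 44.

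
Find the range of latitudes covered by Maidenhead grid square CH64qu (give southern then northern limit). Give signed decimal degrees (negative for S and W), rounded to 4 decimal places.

-15.1667, -15.1250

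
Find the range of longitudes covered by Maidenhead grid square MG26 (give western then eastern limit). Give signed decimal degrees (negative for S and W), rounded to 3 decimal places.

64.000, 66.000

Field M=12, G=6: +12·20° lon, +6·10° lat → SW at lon 60°, lat -30°.
Square 2, 6: +2·2° lon, +6·1° lat → SW at lon 64°, lat -24°.
Cell spans 2° lon × 1° lat.
west 64.000, east 66.000.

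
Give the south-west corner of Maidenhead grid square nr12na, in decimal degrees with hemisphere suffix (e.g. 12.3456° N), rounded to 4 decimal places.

82.0000° N, 83.0833° E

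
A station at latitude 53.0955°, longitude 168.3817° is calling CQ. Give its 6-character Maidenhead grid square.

RO43ec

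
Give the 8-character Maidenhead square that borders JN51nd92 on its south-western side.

JN51nd81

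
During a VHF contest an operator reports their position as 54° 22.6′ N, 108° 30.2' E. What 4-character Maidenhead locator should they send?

OO44

Add 180° to longitude and 90° to latitude: 288.50, 144.38.
Field: lon ⌊288.50/20⌋ = 14 → O; lat ⌊144.38/10⌋ = 14 → O.
Square: lon ⌊8.50/2⌋ = 4; lat ⌊4.38/1⌋ = 4.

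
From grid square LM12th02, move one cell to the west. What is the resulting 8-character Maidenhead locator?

Longitude extended square 0; −1 → -1, wraps to 9, carry into subsquare.
Longitude subsquare t = 19; −1 → 18 = s.
The latitude characters are unchanged.

LM12sh92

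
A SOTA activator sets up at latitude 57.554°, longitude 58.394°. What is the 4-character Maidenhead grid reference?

LO97

Shift to the Maidenhead origin (180°W, 90°S): lon 238.39, lat 147.55.
Field (20°×10°, letters A–R): lon ⌊238.39/20⌋ = 11 → L; lat ⌊147.55/10⌋ = 14 → O.
Square (2°×1°, digits 0–9): lon ⌊18.39/2⌋ = 9; lat ⌊7.55/1⌋ = 7.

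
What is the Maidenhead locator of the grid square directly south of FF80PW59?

FF80pw58

Latitude extended square 9; −1 → 8.
The longitude characters are unchanged.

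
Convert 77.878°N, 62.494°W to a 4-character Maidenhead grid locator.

FQ87

Shift to the Maidenhead origin (180°W, 90°S): lon 117.51, lat 167.88.
Field: lon ⌊117.51/20⌋ = 5 → F; lat ⌊167.88/10⌋ = 16 → Q.
Square: lon ⌊17.51/2⌋ = 8; lat ⌊7.88/1⌋ = 7.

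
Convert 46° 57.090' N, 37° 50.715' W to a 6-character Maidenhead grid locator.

HN16bw

Offset from 180°W / 90°S: lon 142.1548°, lat 136.9515°.
Field: 142.1548/20 → 7 → H, 136.9515/10 → 13 → N; chars HN.
Square: 2.1548/2 → 1, 6.9515/1 → 6; chars 16.
Subsquare: 0.1548/0.0833333 → 1 → b, 0.9515/0.0416667 → 22 → w; chars bw.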